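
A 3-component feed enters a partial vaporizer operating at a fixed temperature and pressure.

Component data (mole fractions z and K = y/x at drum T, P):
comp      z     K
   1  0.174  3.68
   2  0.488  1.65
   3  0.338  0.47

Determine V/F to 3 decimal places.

V/F = 0.889

Material balance + equilibrium reduce to Σ zᵢ(Kᵢ−1)/(1+V/F(Kᵢ−1)) = 0.
Feasibility: ΣzᵢKᵢ = 1.604, Σzᵢ/Kᵢ = 1.062 — both > 1, two phases present.
Newton iteration, V/F⁰ = 0.34:
  V/F = 0.340: g = 0.2853, g' = -0.622 → V/F = 0.799
  V/F = 0.799: g = 0.0466, g' = -0.502 → V/F = 0.892
  V/F = 0.892: g = -0.0013, g' = -0.533 → V/F = 0.889
Converged at V/F = 0.889.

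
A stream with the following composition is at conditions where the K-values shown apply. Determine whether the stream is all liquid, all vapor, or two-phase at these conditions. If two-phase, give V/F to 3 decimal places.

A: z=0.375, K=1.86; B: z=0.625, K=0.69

ΣzᵢKᵢ = 1.129; Σzᵢ/Kᵢ = 1.107.
Both exceed 1, so a two-phase solution exists.
Rachford–Rice: g(ψ) = Σ zᵢ(Kᵢ−1)/(1+ψ(Kᵢ−1)) = 0.
Newton iteration, ψ⁰ = 0.5:
  ψ = 0.500: g = -0.0038, g' = -0.220 → ψ = 0.483
Converged at ψ = 0.483.

two-phase, V/F = 0.483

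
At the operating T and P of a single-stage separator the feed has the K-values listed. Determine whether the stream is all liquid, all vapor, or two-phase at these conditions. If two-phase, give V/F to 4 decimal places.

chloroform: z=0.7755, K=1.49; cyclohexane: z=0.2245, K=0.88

ΣzᵢKᵢ = 1.3531; Σzᵢ/Kᵢ = 0.7756.
Since Σzᵢ/Kᵢ < 1 the mixture is above its dew point — single vapor phase.

all vapor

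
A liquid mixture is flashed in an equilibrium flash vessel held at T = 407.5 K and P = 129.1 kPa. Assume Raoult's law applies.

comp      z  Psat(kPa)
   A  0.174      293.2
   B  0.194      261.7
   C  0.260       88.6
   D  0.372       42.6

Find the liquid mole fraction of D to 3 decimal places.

Raoult's law: Kᵢ = Pᵢˢᵃᵗ/P = Pᵢˢᵃᵗ/129.1.
  K_A = 293.2/129.1 = 2.27111, K_B = 261.7/129.1 = 2.02711, K_C = 88.6/129.1 = 0.68629, K_D = 42.6/129.1 = 0.32998
Let ψ = V/F and solve Σ zᵢ(Kᵢ−1)/(1+ψ(Kᵢ−1)) = 0.
Check two-phase: ΣzᵢKᵢ = 1.090 > 1 and Σzᵢ/Kᵢ = 1.679 > 1, so g(0) = 0.090 > 0 and g(1) = -0.679 < 0.
Iterate (Newton) starting at ψ = 0.67:
  ψ = 0.670: g = -0.3181, g' = -0.745 → ψ = 0.243
  ψ = 0.243: g = -0.0575, g' = -0.563 → ψ = 0.141
  ψ = 0.141: g = 0.0011, g' = -0.590 → ψ = 0.143
Converged at ψ = 0.143.
Compositions from xᵢ = zᵢ/(1+ψ(Kᵢ−1)), yᵢ = Kᵢxᵢ:
  A: x = 0.147, y = 0.334
  B: x = 0.169, y = 0.343
  C: x = 0.272, y = 0.187
  D: x = 0.411, y = 0.136

x_D = 0.411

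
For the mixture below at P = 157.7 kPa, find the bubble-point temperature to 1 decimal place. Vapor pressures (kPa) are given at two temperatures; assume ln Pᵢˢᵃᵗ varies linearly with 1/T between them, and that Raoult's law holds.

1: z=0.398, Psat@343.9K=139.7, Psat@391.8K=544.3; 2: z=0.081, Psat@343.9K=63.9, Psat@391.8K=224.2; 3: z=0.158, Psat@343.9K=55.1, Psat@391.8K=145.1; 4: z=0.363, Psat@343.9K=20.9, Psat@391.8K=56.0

T = 369.2 K

Bubble-point temperature: ΣzᵢPᵢˢᵃᵗ(T) = P. Interpolate ln Pᵢˢᵃᵗ = aᵢ + bᵢ/T.
  T = 343.9 K: ΣzᵢPᵢˢᵃᵗ = 77.07 kPa
  T = 391.8 K: ΣzᵢPᵢˢᵃᵗ = 278.05 kPa
  T = 367.9 K: ΣzᵢPᵢˢᵃᵗ = 152.42 kPa
  T = 379.9 K: ΣzᵢPᵢˢᵃᵗ = 207.97 kPa
  T = 373.9 K: ΣzᵢPᵢˢᵃᵗ = 178.46 kPa
  T = 370.9 K: ΣzᵢPᵢˢᵃᵗ = 165.03 kPa
  T = 369.4 K: ΣzᵢPᵢˢᵃᵗ = 158.62 kPa
Interpolating between 367.9 K and 369.4 K gives T ≈ 369.2 K.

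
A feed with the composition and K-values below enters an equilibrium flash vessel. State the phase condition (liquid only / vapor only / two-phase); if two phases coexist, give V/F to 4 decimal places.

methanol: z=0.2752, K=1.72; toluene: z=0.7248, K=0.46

ΣzᵢKᵢ = 0.8068; Σzᵢ/Kᵢ = 1.7357.
Since ΣzᵢKᵢ < 1 the mixture is below its bubble point — single liquid phase.

liquid only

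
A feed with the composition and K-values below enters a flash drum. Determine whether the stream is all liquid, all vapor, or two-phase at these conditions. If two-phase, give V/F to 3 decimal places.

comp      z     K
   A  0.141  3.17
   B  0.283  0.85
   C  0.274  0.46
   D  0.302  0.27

ΣzᵢKᵢ = 0.895; Σzᵢ/Kᵢ = 2.092.
Since ΣzᵢKᵢ < 1 the mixture is below its bubble point — single liquid phase.

all liquid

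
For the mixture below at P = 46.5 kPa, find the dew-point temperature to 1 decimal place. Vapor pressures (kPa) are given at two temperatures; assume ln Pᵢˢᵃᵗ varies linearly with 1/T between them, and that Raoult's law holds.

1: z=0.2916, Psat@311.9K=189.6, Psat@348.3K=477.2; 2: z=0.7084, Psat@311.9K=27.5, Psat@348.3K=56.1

Dew-point temperature: Σzᵢ·P/Pᵢˢᵃᵗ(T) = 1. Interpolate ln Pᵢˢᵃᵗ = aᵢ + bᵢ/T.
  T = 311.9 K: ΣzᵢP/Pᵢˢᵃᵗ = 1.2694
  T = 348.3 K: ΣzᵢP/Pᵢˢᵃᵗ = 0.6156
  T = 330.1 K: ΣzᵢP/Pᵢˢᵃᵗ = 0.8663
  T = 321.0 K: ΣzᵢP/Pᵢˢᵃᵗ = 1.0429
  T = 325.6 K: ΣzᵢP/Pᵢˢᵃᵗ = 0.9483
  T = 323.3 K: ΣzᵢP/Pᵢˢᵃᵗ = 0.9941
Interpolating between 321.0 K and 323.3 K gives T ≈ 323.0 K.

T = 323.0 K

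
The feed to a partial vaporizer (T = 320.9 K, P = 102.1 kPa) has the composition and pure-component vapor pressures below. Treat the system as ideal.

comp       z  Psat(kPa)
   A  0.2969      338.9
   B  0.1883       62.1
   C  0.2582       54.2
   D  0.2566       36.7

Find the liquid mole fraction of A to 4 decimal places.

Raoult's law: Kᵢ = Pᵢˢᵃᵗ/P = Pᵢˢᵃᵗ/102.1.
  K_A = 338.9/102.1 = 3.319295, K_B = 62.1/102.1 = 0.608227, K_C = 54.2/102.1 = 0.530852, K_D = 36.7/102.1 = 0.359452
Let ψ = V/F and solve Σ zᵢ(Kᵢ−1)/(1+ψ(Kᵢ−1)) = 0.
g(0) = ΣzᵢKᵢ − 1 = 0.3293 and g(1) = 1 − Σzᵢ/Kᵢ = -0.5993, so a root lies in (0, 1).
Iterate (Newton) starting at ψ = 0.39:
  ψ = 0.3900: g = -0.09288, g' = -0.7528 → ψ = 0.2666
  ψ = 0.2666: g = 0.00644, g' = -0.8732 → ψ = 0.2740
Converged at ψ = 0.2740.
Compositions from xᵢ = zᵢ/(1+ψ(Kᵢ−1)), yᵢ = Kᵢxᵢ:
  A: x = 0.1815, y = 0.6025
  B: x = 0.2109, y = 0.1283
  C: x = 0.2963, y = 0.1573
  D: x = 0.3112, y = 0.1119

x_A = 0.1815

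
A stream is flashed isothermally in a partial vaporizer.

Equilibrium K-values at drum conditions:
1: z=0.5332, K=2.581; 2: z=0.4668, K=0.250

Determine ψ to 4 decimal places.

ψ = 0.4157

Rachford–Rice: g(ψ) = Σ zᵢ(Kᵢ−1)/(1+ψ(Kᵢ−1)) = 0.
Check two-phase: ΣzᵢKᵢ = 1.4929 > 1 and Σzᵢ/Kᵢ = 2.0738 > 1, so g(0) = 0.4929 > 0 and g(1) = -1.0738 < 0.
Binary case is linear: z₁(K₁−1)(1+ψ(K₂−1)) + z₂(K₂−1)(1+ψ(K₁−1)) = 0
⇒ ψ = [z₁(K₁−1)+z₂(K₂−1)] / [−(K₁−1)(K₂−1)] = 0.49289/1.18575 = 0.4157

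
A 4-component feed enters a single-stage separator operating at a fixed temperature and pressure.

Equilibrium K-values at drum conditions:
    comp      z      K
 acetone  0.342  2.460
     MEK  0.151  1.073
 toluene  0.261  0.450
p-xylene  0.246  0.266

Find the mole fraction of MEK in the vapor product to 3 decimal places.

Let ψ = V/F and solve Σ zᵢ(Kᵢ−1)/(1+ψ(Kᵢ−1)) = 0.
Check two-phase: ΣzᵢKᵢ = 1.186 > 1 and Σzᵢ/Kᵢ = 1.785 > 1, so g(0) = 0.186 > 0 and g(1) = -0.785 < 0.
Iterate (Newton) starting at ψ = 0.5:
  ψ = 0.500: g = -0.1840, g' = -0.725 → ψ = 0.246
  ψ = 0.246: g = -0.0084, g' = -0.698 → ψ = 0.234
Converged at ψ = 0.234.
Compositions from xᵢ = zᵢ/(1+ψ(Kᵢ−1)), yᵢ = Kᵢxᵢ:
  acetone: x = 0.255, y = 0.627
  MEK: x = 0.148, y = 0.159
  toluene: x = 0.300, y = 0.135
  p-xylene: x = 0.297, y = 0.079

y_MEK = 0.159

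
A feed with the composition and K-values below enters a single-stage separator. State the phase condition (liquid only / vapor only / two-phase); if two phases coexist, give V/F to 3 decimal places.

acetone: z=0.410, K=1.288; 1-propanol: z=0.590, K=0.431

liquid only

ΣzᵢKᵢ = 0.782; Σzᵢ/Kᵢ = 1.687.
Since ΣzᵢKᵢ < 1 the mixture is below its bubble point — single liquid phase.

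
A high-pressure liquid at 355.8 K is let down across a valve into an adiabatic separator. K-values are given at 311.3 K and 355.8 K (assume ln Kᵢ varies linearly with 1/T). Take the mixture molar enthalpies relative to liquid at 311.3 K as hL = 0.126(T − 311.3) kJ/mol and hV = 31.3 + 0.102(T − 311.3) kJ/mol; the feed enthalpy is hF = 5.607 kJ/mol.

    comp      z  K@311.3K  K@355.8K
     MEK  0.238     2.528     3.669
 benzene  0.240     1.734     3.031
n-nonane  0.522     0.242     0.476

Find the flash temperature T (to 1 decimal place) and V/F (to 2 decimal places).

T = 312.4 K, V/F = 0.17

Adiabatic flash: solve Rachford–Rice at each trial T, then check hF = ψ·hV(T) + (1−ψ)·hL(T).
  T = 311.3 K: K = (2.528, 1.734, 0.242), RR gives ψ = 0.160, H_out = 4.993 kJ/mol
  T = 355.8 K: K = (3.669, 3.031, 0.476), RR gives ψ = 0.687, H_out = 26.388 kJ/mol
  T = 333.6 K: K = (3.085, 2.337, 0.347), RR gives ψ = 0.421, H_out = 15.758 kJ/mol
  T = 322.5 K: K = (2.803, 2.025, 0.292), RR gives ψ = 0.297, H_out = 10.631 kJ/mol
  T = 316.9 K: K = (2.665, 1.876, 0.266), RR gives ψ = 0.231, H_out = 7.901 kJ/mol
  T = 314.1 K: K = (2.596, 1.804, 0.254), RR gives ψ = 0.196, H_out = 6.473 kJ/mol
  T = 312.7 K: K = (2.562, 1.769, 0.248), RR gives ψ = 0.178, H_out = 5.740 kJ/mol
  T = 312.0 K: K = (2.545, 1.751, 0.245), RR gives ψ = 0.169, H_out = 5.368 kJ/mol
Linear interpolation between T = 312.0 (H_out = 5.368) and T = 312.7 (H_out = 5.740) on hF = 5.607 gives T ≈ 312.4 K, at which ψ = 0.17.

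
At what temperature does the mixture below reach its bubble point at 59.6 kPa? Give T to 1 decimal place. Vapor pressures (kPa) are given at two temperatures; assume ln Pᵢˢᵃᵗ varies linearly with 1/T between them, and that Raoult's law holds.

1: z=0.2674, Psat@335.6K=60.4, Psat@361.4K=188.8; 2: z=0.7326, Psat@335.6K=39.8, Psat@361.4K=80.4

Bubble-point temperature: ΣzᵢPᵢˢᵃᵗ(T) = P. Interpolate ln Pᵢˢᵃᵗ = aᵢ + bᵢ/T.
  T = 335.6 K: ΣzᵢPᵢˢᵃᵗ = 45.31 kPa
  T = 361.4 K: ΣzᵢPᵢˢᵃᵗ = 109.39 kPa
  T = 348.5 K: ΣzᵢPᵢˢᵃᵗ = 71.15 kPa
  T = 342.1 K: ΣzᵢPᵢˢᵃᵗ = 57.03 kPa
  T = 345.3 K: ΣzᵢPᵢˢᵃᵗ = 63.74 kPa
  T = 343.7 K: ΣzᵢPᵢˢᵃᵗ = 60.30 kPa
Interpolating between 342.1 K and 343.7 K gives T ≈ 343.4 K.

T = 343.4 K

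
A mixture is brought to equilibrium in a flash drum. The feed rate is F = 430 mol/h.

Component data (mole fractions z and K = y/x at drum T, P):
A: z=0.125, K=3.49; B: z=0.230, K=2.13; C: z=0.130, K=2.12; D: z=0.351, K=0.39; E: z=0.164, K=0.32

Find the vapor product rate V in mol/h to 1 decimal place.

Let ψ = V/F and solve Σ zᵢ(Kᵢ−1)/(1+ψ(Kᵢ−1)) = 0.
Check two-phase: ΣzᵢKᵢ = 1.391 > 1 and Σzᵢ/Kᵢ = 1.618 > 1, so g(0) = 0.391 > 0 and g(1) = -0.618 < 0.
Iterate (Newton) starting at ψ = 0.45:
  ψ = 0.450: g = -0.0399, g' = -0.779 → ψ = 0.399
Converged at ψ = 0.399.
Then V = ψ·F = 0.3988·430 = 171.5 mol/h and L = F − V = 258.5 mol/h.

V = 171.5 mol/h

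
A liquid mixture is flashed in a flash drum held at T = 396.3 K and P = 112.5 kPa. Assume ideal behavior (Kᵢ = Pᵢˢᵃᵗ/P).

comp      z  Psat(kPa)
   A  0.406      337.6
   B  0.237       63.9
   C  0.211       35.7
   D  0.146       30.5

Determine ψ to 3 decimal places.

Raoult's law: Kᵢ = Pᵢˢᵃᵗ/P = Pᵢˢᵃᵗ/112.5.
  K_A = 337.6/112.5 = 3.00089, K_B = 63.9/112.5 = 0.56800, K_C = 35.7/112.5 = 0.31733, K_D = 30.5/112.5 = 0.27111
Newton–Raphson from ψ = 0.54:
  ψ = 0.540: g = -0.1467, g' = -0.908 → ψ = 0.379
  ψ = 0.379: g = -0.0013, g' = -0.916 → ψ = 0.377
Converged at ψ = 0.377.

ψ = 0.377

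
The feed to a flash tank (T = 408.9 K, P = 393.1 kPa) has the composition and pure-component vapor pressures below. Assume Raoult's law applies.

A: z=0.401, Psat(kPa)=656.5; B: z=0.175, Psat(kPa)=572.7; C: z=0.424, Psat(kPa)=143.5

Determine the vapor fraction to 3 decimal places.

Raoult's law: Kᵢ = Pᵢˢᵃᵗ/P = Pᵢˢᵃᵗ/393.1.
  K_A = 656.5/393.1 = 1.67006, K_B = 572.7/393.1 = 1.45688, K_C = 143.5/393.1 = 0.36505
Material balance + equilibrium reduce to Σ zᵢ(Kᵢ−1)/(1+ψ(Kᵢ−1)) = 0.
Feasibility: ΣzᵢKᵢ = 1.079, Σzᵢ/Kᵢ = 1.522 — both > 1, two phases present.
Newton–Raphson from ψ = 0.46:
  ψ = 0.460: g = -0.1088, g' = -0.471 → ψ = 0.229
  ψ = 0.229: g = -0.0097, g' = -0.399 → ψ = 0.205
Converged at ψ = 0.205.

ψ = 0.205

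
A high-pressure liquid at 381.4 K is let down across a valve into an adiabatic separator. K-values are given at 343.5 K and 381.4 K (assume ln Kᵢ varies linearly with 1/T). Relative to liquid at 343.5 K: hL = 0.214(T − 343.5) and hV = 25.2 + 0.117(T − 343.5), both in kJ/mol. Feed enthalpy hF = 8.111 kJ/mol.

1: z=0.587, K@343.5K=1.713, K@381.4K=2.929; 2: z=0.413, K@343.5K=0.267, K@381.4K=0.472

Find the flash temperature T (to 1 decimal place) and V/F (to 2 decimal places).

Adiabatic flash: solve Rachford–Rice at each trial T, then check hF = ψ·hV(T) + (1−ψ)·hL(T).
  T = 343.5 K: K = (1.713, 0.267), RR gives ψ = 0.222, H_out = 5.584 kJ/mol
  T = 381.4 K: K = (2.929, 0.472), RR gives ψ = 0.898, H_out = 27.431 kJ/mol
  T = 362.4 K: K = (2.270, 0.360), RR gives ψ = 0.592, H_out = 17.879 kJ/mol
  T = 352.9 K: K = (1.978, 0.311), RR gives ψ = 0.430, H_out = 12.448 kJ/mol
  T = 348.2 K: K = (1.842, 0.288), RR gives ψ = 0.335, H_out = 9.290 kJ/mol
  T = 345.9 K: K = (1.778, 0.278), RR gives ψ = 0.282, H_out = 7.560 kJ/mol
Linear interpolation between T = 345.9 (H_out = 7.560) and T = 348.2 (H_out = 9.290) on hF = 8.111 gives T ≈ 346.6 K, at which ψ = 0.30.

T = 346.6 K, V/F = 0.30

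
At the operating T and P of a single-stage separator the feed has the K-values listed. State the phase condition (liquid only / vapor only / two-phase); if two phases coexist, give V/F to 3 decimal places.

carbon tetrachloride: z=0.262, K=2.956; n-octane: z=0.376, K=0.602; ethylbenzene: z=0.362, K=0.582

ΣzᵢKᵢ = 1.212; Σzᵢ/Kᵢ = 1.335.
Both exceed 1, so a two-phase solution exists.
Iterate (Newton) starting at ψ = 0.5:
  ψ = 0.500: g = -0.1190, g' = -0.450 → ψ = 0.236
  ψ = 0.236: g = 0.0179, g' = -0.620 → ψ = 0.264
  ψ = 0.264: g = 0.0004, g' = -0.590 → ψ = 0.265
Converged at ψ = 0.265.

two-phase, V/F = 0.265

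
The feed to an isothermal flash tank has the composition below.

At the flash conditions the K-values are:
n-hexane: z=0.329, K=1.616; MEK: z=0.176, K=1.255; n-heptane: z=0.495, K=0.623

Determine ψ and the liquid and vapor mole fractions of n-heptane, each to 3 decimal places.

ψ = 0.312, x_n-heptane = 0.561, y_n-heptane = 0.350

Let ψ = V/F and solve Σ zᵢ(Kᵢ−1)/(1+ψ(Kᵢ−1)) = 0.
g(0) = ΣzᵢKᵢ − 1 = 0.061 and g(1) = 1 − Σzᵢ/Kᵢ = -0.138, so a root lies in (0, 1).
Newton–Raphson from ψ = 0.5:
  ψ = 0.500: g = -0.0352, g' = -0.189 → ψ = 0.313
  ψ = 0.313: g = -0.0002, g' = -0.188 → ψ = 0.312
Converged at ψ = 0.312.
Compositions from xᵢ = zᵢ/(1+ψ(Kᵢ−1)), yᵢ = Kᵢxᵢ:
  n-hexane: x = 0.276, y = 0.446
  MEK: x = 0.163, y = 0.205
  n-heptane: x = 0.561, y = 0.350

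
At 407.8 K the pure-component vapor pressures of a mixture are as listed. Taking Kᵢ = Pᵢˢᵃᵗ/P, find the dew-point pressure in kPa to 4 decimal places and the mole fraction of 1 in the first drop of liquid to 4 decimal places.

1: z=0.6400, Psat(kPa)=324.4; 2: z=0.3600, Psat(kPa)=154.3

At the dew point ψ → 1, so Σzᵢ/Kᵢ = 1 with Kᵢ = Pᵢˢᵃᵗ/P ⇒ 1/P = Σzᵢ/Pᵢˢᵃᵗ.
1/P = 0.6400/324.4 + 0.3600/154.3 = 0.0043060 ⇒ P = 232.2346 kPa
xᵢ = zᵢP/Pᵢˢᵃᵗ ⇒ x_1 = 0.6400·232.2346/324.4 = 0.4582

Pdew = 232.2346 kPa, x_1 = 0.4582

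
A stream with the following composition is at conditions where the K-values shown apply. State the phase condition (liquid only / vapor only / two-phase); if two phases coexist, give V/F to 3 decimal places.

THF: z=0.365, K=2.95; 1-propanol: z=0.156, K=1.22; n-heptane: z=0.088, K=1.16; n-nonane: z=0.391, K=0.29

ΣzᵢKᵢ = 1.483; Σzᵢ/Kᵢ = 1.676.
Both exceed 1, so a two-phase solution exists.
Iterate (Newton) starting at ψ = 0.5:
  ψ = 0.500: g = -0.0261, g' = -0.838 → ψ = 0.469
Converged at ψ = 0.469.

two-phase, V/F = 0.469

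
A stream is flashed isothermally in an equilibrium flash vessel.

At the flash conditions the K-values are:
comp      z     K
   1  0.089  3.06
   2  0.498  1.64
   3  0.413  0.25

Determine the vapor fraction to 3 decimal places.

ψ = 0.272

Material balance + equilibrium reduce to Σ zᵢ(Kᵢ−1)/(1+ψ(Kᵢ−1)) = 0.
g(0) = ΣzᵢKᵢ − 1 = 0.192 and g(1) = 1 − Σzᵢ/Kᵢ = -0.985, so a root lies in (0, 1).
Iterate (Newton) starting at ψ = 0.5:
  ψ = 0.500: g = -0.1638, g' = -0.803 → ψ = 0.296
  ψ = 0.296: g = -0.0163, g' = -0.674 → ψ = 0.272
Converged at ψ = 0.272.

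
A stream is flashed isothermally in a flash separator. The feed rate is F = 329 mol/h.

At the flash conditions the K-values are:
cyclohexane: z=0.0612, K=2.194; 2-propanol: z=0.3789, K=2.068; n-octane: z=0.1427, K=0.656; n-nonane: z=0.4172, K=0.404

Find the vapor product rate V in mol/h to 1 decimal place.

Material balance + equilibrium reduce to Σ zᵢ(Kᵢ−1)/(1+β(Kᵢ−1)) = 0.
Check two-phase: ΣzᵢKᵢ = 1.1800 > 1 and Σzᵢ/Kᵢ = 1.4613 > 1, so g(0) = 0.1800 > 0 and g(1) = -0.4613 < 0.
Newton iteration, β⁰ = 0.5:
  β = 0.5000: g = -0.10394, g' = -0.5432 → β = 0.3087
  β = 0.3087: g = -0.00189, g' = -0.5347 → β = 0.3051
Converged at β = 0.3051.
Then V = β·F = 0.3051·329 = 100.4 mol/h and L = F − V = 228.6 mol/h.

V = 100.4 mol/h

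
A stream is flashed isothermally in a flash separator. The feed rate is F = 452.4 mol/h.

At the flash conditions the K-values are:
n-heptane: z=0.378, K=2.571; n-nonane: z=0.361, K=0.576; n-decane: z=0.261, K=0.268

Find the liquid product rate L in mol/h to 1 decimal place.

Iterate (Newton) starting at V/F = 0.5:
  V/F = 0.500: g = -0.1630, g' = -0.745 → V/F = 0.281
  V/F = 0.281: g = -0.0025, g' = -0.754 → V/F = 0.278
Converged at V/F = 0.278.
Then V = V/F·F = 0.2779·452.4 = 125.7 mol/h and L = F − V = 326.7 mol/h.

L = 326.7 mol/h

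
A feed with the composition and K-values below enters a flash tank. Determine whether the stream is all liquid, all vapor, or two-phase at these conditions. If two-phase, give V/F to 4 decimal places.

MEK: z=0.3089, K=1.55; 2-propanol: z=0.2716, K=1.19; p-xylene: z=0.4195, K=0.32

ΣzᵢKᵢ = 0.9362; Σzᵢ/Kᵢ = 1.7385.
Since ΣzᵢKᵢ < 1 the mixture is below its bubble point — single liquid phase.

all liquid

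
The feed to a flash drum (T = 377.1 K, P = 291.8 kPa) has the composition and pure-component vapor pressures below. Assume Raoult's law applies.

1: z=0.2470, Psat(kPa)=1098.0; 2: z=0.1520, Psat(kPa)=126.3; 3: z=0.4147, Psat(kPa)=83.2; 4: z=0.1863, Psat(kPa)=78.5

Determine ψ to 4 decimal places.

ψ = 0.0857

Raoult's law: Kᵢ = Pᵢˢᵃᵗ/P = Pᵢˢᵃᵗ/291.8.
  K_1 = 1098.0/291.8 = 3.762851, K_2 = 126.3/291.8 = 0.432831, K_3 = 83.2/291.8 = 0.285127, K_4 = 78.5/291.8 = 0.269020
Material balance + equilibrium reduce to Σ zᵢ(Kᵢ−1)/(1+ψ(Kᵢ−1)) = 0.
Feasibility: ΣzᵢKᵢ = 1.1636, Σzᵢ/Kᵢ = 2.5638 — both > 1, two phases present.
Newton–Raphson from ψ = 0.5:
  ψ = 0.5000: g = -0.50977, g' = -1.1883 → ψ = 0.0710
  ψ = 0.0710: g = 0.02474, g' = -1.7168 → ψ = 0.0854
  ψ = 0.0854: g = 0.00055, g' = -1.6419 → ψ = 0.0857
Converged at ψ = 0.0857.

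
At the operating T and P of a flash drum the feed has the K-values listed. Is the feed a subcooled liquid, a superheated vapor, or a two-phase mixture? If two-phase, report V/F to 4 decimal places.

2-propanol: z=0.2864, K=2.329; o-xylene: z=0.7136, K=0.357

subcooled liquid

ΣzᵢKᵢ = 0.9218; Σzᵢ/Kᵢ = 2.1219.
Since ΣzᵢKᵢ < 1 the mixture is below its bubble point — single liquid phase.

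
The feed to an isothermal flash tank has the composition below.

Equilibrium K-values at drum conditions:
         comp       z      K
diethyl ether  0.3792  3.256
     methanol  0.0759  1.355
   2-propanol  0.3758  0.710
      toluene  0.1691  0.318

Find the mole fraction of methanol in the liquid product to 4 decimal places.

Newton iteration, ψ⁰ = 0.32:
  ψ = 0.3200: g = 0.25336, g' = -0.8257 → ψ = 0.6268
  ψ = 0.6268: g = 0.04176, g' = -0.6247 → ψ = 0.6937
  ψ = 0.6937: g = -0.00015, g' = -0.6323 → ψ = 0.6934
Converged at ψ = 0.6934.
Compositions from xᵢ = zᵢ/(1+ψ(Kᵢ−1)), yᵢ = Kᵢxᵢ:
  diethyl ether: x = 0.1479, y = 0.4815
  methanol: x = 0.0609, y = 0.0825
  2-propanol: x = 0.4704, y = 0.3340
  toluene: x = 0.3208, y = 0.1020

x_methanol = 0.0609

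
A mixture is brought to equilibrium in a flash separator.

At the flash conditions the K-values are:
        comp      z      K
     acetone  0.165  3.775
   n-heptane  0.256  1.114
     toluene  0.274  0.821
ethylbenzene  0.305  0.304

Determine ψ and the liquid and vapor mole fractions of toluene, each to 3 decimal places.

ψ = 0.236, x_toluene = 0.286, y_toluene = 0.235

Material balance + equilibrium reduce to Σ zᵢ(Kᵢ−1)/(1+ψ(Kᵢ−1)) = 0.
g(0) = ΣzᵢKᵢ − 1 = 0.226 and g(1) = 1 − Σzᵢ/Kᵢ = -0.611, so a root lies in (0, 1).
Iterate (Newton) starting at ψ = 0.5:
  ψ = 0.500: g = -0.1601, g' = -0.584 → ψ = 0.226
  ψ = 0.226: g = 0.0069, g' = -0.701 → ψ = 0.236
Converged at ψ = 0.236.
Compositions from xᵢ = zᵢ/(1+ψ(Kᵢ−1)), yᵢ = Kᵢxᵢ:
  acetone: x = 0.100, y = 0.376
  n-heptane: x = 0.249, y = 0.278
  toluene: x = 0.286, y = 0.235
  ethylbenzene: x = 0.365, y = 0.111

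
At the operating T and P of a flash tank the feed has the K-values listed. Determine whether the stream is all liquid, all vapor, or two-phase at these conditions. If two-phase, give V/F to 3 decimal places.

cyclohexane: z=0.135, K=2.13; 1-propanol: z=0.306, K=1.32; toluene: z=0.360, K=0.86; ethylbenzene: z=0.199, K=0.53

two-phase, V/F = 0.531

ΣzᵢKᵢ = 1.107; Σzᵢ/Kᵢ = 1.089.
Both exceed 1, so a two-phase solution exists.
Rachford–Rice: g(ψ) = Σ zᵢ(Kᵢ−1)/(1+ψ(Kᵢ−1)) = 0.
Iterate (Newton) starting at ψ = 0.5:
  ψ = 0.500: g = 0.0054, g' = -0.177 → ψ = 0.531
Converged at ψ = 0.531.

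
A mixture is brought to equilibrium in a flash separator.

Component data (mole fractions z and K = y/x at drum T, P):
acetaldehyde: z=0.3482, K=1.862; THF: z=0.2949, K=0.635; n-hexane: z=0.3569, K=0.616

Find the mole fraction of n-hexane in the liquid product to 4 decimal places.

x_n-hexane = 0.3820

Material balance + equilibrium reduce to Σ zᵢ(Kᵢ−1)/(1+ψ(Kᵢ−1)) = 0.
Feasibility: ΣzᵢKᵢ = 1.0555, Σzᵢ/Kᵢ = 1.2308 — both > 1, two phases present.
Newton iteration, ψ⁰ = 0.61:
  ψ = 0.6100: g = -0.12073, g' = -0.2659 → ψ = 0.1560
  ψ = 0.1560: g = 0.00466, g' = -0.3048 → ψ = 0.1713
Converged at ψ = 0.1713.
Compositions from xᵢ = zᵢ/(1+ψ(Kᵢ−1)), yᵢ = Kᵢxᵢ:
  acetaldehyde: x = 0.3034, y = 0.5649
  THF: x = 0.3146, y = 0.1998
  n-hexane: x = 0.3820, y = 0.2353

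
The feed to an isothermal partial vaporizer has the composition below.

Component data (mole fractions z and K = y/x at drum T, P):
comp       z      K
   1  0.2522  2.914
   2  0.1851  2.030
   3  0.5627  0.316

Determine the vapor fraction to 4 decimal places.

Rachford–Rice: g(ψ) = Σ zᵢ(Kᵢ−1)/(1+ψ(Kᵢ−1)) = 0.
g(0) = ΣzᵢKᵢ − 1 = 0.2885 and g(1) = 1 − Σzᵢ/Kᵢ = -0.9584, so a root lies in (0, 1).
Iterate (Newton) starting at ψ = 0.36:
  ψ = 0.3600: g = -0.08575, g' = -0.8917 → ψ = 0.2638
  ψ = 0.2638: g = 0.00102, g' = -0.9213 → ψ = 0.2649
Converged at ψ = 0.2649.

ψ = 0.2649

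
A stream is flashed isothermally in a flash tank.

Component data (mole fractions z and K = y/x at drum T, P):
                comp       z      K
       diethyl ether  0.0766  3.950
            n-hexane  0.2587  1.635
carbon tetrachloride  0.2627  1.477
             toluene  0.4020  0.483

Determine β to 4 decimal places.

β = 0.5917

Rachford–Rice: g(β) = Σ zᵢ(Kᵢ−1)/(1+β(Kᵢ−1)) = 0.
Feasibility: ΣzᵢKᵢ = 1.3077, Σzᵢ/Kᵢ = 1.1878 — both > 1, two phases present.
Iterate (Newton) starting at β = 0.5:
  β = 0.5000: g = 0.03688, g' = -0.4033 → β = 0.5914
  β = 0.5914: g = 0.00011, g' = -0.4029 → β = 0.5917
Converged at β = 0.5917.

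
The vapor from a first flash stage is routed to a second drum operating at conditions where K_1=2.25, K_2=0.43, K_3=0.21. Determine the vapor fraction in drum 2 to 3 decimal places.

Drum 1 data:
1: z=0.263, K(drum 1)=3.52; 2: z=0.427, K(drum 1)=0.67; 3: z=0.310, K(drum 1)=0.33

Drum 1:
Material balance + equilibrium reduce to Σ zᵢ(Kᵢ−1)/(1+ψ₁(Kᵢ−1)) = 0.
Feasibility: ΣzᵢKᵢ = 1.314, Σzᵢ/Kᵢ = 1.651 — both > 1, two phases present.
Newton–Raphson from ψ₁ = 0.5:
  ψ₁ = 0.500: g = -0.1878, g' = -0.708 → ψ₁ = 0.235
  ψ₁ = 0.235: g = 0.0171, g' = -0.910 → ψ₁ = 0.254
Converged at ψ₁ = 0.254.
Drum-1 compositions:
  1: x = 0.160, y = 0.564
  2: x = 0.466, y = 0.312
  3: x = 0.374, y = 0.123
Drum-2 feed = drum-1 vapor: z₂ = (0.5645, 0.3123, 0.1233).
Drum 2:
Material balance + equilibrium reduce to Σ zᵢ(Kᵢ−1)/(1+ψ₂(Kᵢ−1)) = 0.
Check two-phase: ΣzᵢKᵢ = 1.430 > 1 and Σzᵢ/Kᵢ = 1.564 > 1, so g(0) = 0.430 > 0 and g(1) = -0.564 < 0.
Iterate (Newton) starting at ψ₂ = 0.5:
  ψ₂ = 0.500: g = 0.0243, g' = -0.743 → ψ₂ = 0.533
  ψ₂ = 0.533: g = -0.0002, g' = -0.756 → ψ₂ = 0.532
Converged at ψ₂ = 0.532.
  1: x = 0.339, y = 0.763
  2: x = 0.448, y = 0.193
  3: x = 0.213, y = 0.045

V/F (drum 2) = 0.532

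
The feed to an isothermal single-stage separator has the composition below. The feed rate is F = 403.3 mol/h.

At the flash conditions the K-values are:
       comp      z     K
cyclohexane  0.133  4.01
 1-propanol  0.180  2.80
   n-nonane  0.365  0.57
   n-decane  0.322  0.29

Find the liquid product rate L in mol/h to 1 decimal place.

L = 303.3 mol/h

Newton–Raphson from ψ = 0.55:
  ψ = 0.550: g = -0.2671, g' = -0.871 → ψ = 0.243
  ψ = 0.243: g = 0.0048, g' = -1.005 → ψ = 0.248
Converged at ψ = 0.248.
Then V = ψ·F = 0.2481·403.3 = 100.0 mol/h and L = F − V = 303.3 mol/h.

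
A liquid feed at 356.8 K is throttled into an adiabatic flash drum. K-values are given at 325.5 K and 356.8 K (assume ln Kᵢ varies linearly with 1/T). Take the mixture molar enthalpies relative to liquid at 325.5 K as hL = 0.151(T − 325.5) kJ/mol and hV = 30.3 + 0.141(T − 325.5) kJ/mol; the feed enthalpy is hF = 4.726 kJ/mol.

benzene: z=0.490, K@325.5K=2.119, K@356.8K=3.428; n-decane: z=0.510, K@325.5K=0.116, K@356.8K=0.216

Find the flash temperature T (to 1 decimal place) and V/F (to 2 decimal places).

Adiabatic flash: solve Rachford–Rice at each trial T, then check hF = ψ·hV(T) + (1−ψ)·hL(T).
  T = 325.5 K: K = (2.119, 0.116), RR gives ψ = 0.099, H_out = 2.986 kJ/mol
  T = 356.8 K: K = (3.428, 0.216), RR gives ψ = 0.415, H_out = 17.169 kJ/mol
  T = 341.1 K: K = (2.723, 0.160), RR gives ψ = 0.288, H_out = 11.026 kJ/mol
  T = 333.3 K: K = (2.409, 0.137), RR gives ψ = 0.206, H_out = 7.398 kJ/mol
  T = 329.4 K: K = (2.261, 0.126), RR gives ψ = 0.156, H_out = 5.320 kJ/mol
  T = 327.4 K: K = (2.188, 0.121), RR gives ψ = 0.128, H_out = 4.160 kJ/mol
Linear interpolation between T = 327.4 (H_out = 4.160) and T = 329.4 (H_out = 5.320) on hF = 4.726 gives T ≈ 328.4 K, at which ψ = 0.14.

T = 328.4 K, V/F = 0.14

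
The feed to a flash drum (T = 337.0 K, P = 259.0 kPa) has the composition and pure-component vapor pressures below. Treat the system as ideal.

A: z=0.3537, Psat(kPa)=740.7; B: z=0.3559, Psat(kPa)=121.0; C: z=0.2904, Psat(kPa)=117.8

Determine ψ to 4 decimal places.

Raoult's law: Kᵢ = Pᵢˢᵃᵗ/P = Pᵢˢᵃᵗ/259.0.
  K_A = 740.7/259.0 = 2.859846, K_B = 121.0/259.0 = 0.467181, K_C = 117.8/259.0 = 0.454826
Let ψ = V/F and solve Σ zᵢ(Kᵢ−1)/(1+ψ(Kᵢ−1)) = 0.
Feasibility: ΣzᵢKᵢ = 1.3099, Σzᵢ/Kᵢ = 1.5240 — both > 1, two phases present.
Iterate (Newton) starting at ψ = 0.5:
  ψ = 0.5000: g = -0.13528, g' = -0.6793 → ψ = 0.3009
  ψ = 0.3009: g = 0.00659, g' = -0.7698 → ψ = 0.3094
  ψ = 0.3094: g = 0.00003, g' = -0.7627 → ψ = 0.3095
Converged at ψ = 0.3095.

ψ = 0.3095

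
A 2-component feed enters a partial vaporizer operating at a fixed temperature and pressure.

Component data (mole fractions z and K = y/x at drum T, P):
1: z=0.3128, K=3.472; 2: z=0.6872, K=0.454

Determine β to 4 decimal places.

β = 0.2949

Rachford–Rice: g(β) = Σ zᵢ(Kᵢ−1)/(1+β(Kᵢ−1)) = 0.
Check two-phase: ΣzᵢKᵢ = 1.3980 > 1 and Σzᵢ/Kᵢ = 1.6037 > 1, so g(0) = 0.3980 > 0 and g(1) = -0.6037 < 0.
Binary case is linear: z₁(K₁−1)(1+β(K₂−1)) + z₂(K₂−1)(1+β(K₁−1)) = 0
⇒ β = [z₁(K₁−1)+z₂(K₂−1)] / [−(K₁−1)(K₂−1)] = 0.39803/1.34971 = 0.2949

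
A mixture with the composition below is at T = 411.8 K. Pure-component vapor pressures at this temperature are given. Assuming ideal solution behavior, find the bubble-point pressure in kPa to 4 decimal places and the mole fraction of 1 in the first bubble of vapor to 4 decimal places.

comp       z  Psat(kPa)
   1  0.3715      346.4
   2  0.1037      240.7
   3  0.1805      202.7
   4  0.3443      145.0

Pbub = 240.1590 kPa, y_1 = 0.5358

At the bubble point ψ → 0, so ΣzᵢKᵢ = 1 with Kᵢ = Pᵢˢᵃᵗ/P ⇒ P = ΣzᵢPᵢˢᵃᵗ.
P = 0.3715·346.4 + 0.1037·240.7 + 0.1805·202.7 + 0.3443·145.0 = 240.1590 kPa
yᵢ = zᵢPᵢˢᵃᵗ/P ⇒ y_1 = 0.3715·346.4/240.1590 = 0.5358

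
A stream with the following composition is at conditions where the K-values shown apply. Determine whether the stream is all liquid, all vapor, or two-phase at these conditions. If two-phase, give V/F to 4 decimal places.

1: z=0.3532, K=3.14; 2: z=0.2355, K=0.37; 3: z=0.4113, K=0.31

two-phase, V/F = 0.2262

ΣzᵢKᵢ = 1.3237; Σzᵢ/Kᵢ = 2.0757.
Both exceed 1, so a two-phase solution exists.
Let ψ = V/F and solve Σ zᵢ(Kᵢ−1)/(1+ψ(Kᵢ−1)) = 0.
Newton–Raphson from ψ = 0.5:
  ψ = 0.5000: g = -0.28473, g' = -1.0331 → ψ = 0.2244
  ψ = 0.2244: g = 0.00205, g' = -1.1392 → ψ = 0.2262
Converged at ψ = 0.2262.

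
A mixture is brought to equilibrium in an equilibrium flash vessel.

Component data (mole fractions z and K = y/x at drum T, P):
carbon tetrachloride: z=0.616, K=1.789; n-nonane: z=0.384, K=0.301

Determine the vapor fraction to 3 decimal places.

Rachford–Rice: g(ψ) = Σ zᵢ(Kᵢ−1)/(1+ψ(Kᵢ−1)) = 0.
g(0) = ΣzᵢKᵢ − 1 = 0.218 and g(1) = 1 − Σzᵢ/Kᵢ = -0.620, so a root lies in (0, 1).
Newton–Raphson from ψ = 0.5:
  ψ = 0.500: g = -0.0641, g' = -0.641 → ψ = 0.400
  ψ = 0.400: g = -0.0031, g' = -0.583 → ψ = 0.395
Converged at ψ = 0.395.

ψ = 0.395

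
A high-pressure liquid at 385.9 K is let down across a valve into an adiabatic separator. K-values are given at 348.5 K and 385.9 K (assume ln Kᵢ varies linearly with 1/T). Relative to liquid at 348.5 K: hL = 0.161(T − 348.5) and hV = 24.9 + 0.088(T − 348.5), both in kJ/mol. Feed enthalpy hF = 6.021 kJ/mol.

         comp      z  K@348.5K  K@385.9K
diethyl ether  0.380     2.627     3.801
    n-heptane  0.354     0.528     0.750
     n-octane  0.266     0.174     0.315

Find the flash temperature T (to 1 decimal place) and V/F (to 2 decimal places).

T = 349.8 K, V/F = 0.23

Adiabatic flash: solve Rachford–Rice at each trial T, then check hF = ψ·hV(T) + (1−ψ)·hL(T).
  T = 348.5 K: K = (2.627, 0.528, 0.174), RR gives ψ = 0.220, H_out = 5.487 kJ/mol
  T = 385.9 K: K = (3.801, 0.750, 0.315), RR gives ψ = 0.580, H_out = 18.872 kJ/mol
  T = 367.2 K: K = (3.190, 0.635, 0.238), RR gives ψ = 0.401, H_out = 12.438 kJ/mol
  T = 357.9 K: K = (2.904, 0.581, 0.204), RR gives ψ = 0.314, H_out = 9.108 kJ/mol
  T = 353.2 K: K = (2.764, 0.554, 0.189), RR gives ψ = 0.268, H_out = 7.340 kJ/mol
  T = 350.9 K: K = (2.696, 0.541, 0.181), RR gives ψ = 0.245, H_out = 6.445 kJ/mol
Linear interpolation between T = 348.5 (H_out = 5.487) and T = 350.9 (H_out = 6.445) on hF = 6.021 gives T ≈ 349.8 K, at which ψ = 0.23.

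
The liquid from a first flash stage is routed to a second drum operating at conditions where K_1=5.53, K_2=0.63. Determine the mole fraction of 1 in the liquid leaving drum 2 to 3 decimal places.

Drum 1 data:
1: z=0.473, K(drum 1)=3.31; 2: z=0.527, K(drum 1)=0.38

Drum 1:
Let ψ₁ = V/F and solve Σ zᵢ(Kᵢ−1)/(1+ψ₁(Kᵢ−1)) = 0.
Feasibility: ΣzᵢKᵢ = 1.766, Σzᵢ/Kᵢ = 1.530 — both > 1, two phases present.
Newton iteration, ψ₁⁰ = 0.68:
  ψ₁ = 0.680: g = -0.1399, g' = -0.987 → ψ₁ = 0.538
  ψ₁ = 0.538: g = -0.0034, g' = -0.958 → ψ₁ = 0.535
Converged at ψ₁ = 0.535.
Drum-1 compositions:
  1: x = 0.212, y = 0.700
  2: x = 0.788, y = 0.300
Drum-2 feed = drum-1 liquid: z₂ = (0.2116, 0.7884).
Drum 2:
Let ψ₂ = V/F and solve Σ zᵢ(Kᵢ−1)/(1+ψ₂(Kᵢ−1)) = 0.
g(0) = ΣzᵢKᵢ − 1 = 0.667 and g(1) = 1 − Σzᵢ/Kᵢ = -0.290, so a root lies in (0, 1).
Binary case is linear: z₁(K₁−1)(1+ψ₂(K₂−1)) + z₂(K₂−1)(1+ψ₂(K₁−1)) = 0
⇒ ψ₂ = [z₁(K₁−1)+z₂(K₂−1)] / [−(K₁−1)(K₂−1)] = 0.6669/1.6761 = 0.398
  1: x = 0.076, y = 0.418
  2: x = 0.924, y = 0.582

x_1 (drum 2) = 0.076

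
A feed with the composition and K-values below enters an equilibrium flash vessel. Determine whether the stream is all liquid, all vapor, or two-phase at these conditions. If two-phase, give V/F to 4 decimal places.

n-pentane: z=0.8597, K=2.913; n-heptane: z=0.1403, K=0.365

all vapor

ΣzᵢKᵢ = 2.5555; Σzᵢ/Kᵢ = 0.6795.
Since Σzᵢ/Kᵢ < 1 the mixture is above its dew point — single vapor phase.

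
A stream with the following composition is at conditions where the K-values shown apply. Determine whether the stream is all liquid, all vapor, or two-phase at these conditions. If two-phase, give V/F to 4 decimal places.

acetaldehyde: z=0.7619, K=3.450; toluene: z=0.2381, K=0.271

ΣzᵢKᵢ = 2.6931; Σzᵢ/Kᵢ = 1.0994.
Both exceed 1, so a two-phase solution exists.
Let ψ = V/F and solve Σ zᵢ(Kᵢ−1)/(1+ψ(Kᵢ−1)) = 0.
Binary case is linear: z₁(K₁−1)(1+ψ(K₂−1)) + z₂(K₂−1)(1+ψ(K₁−1)) = 0
⇒ ψ = [z₁(K₁−1)+z₂(K₂−1)] / [−(K₁−1)(K₂−1)] = 1.69308/1.78605 = 0.9479

two-phase, V/F = 0.9479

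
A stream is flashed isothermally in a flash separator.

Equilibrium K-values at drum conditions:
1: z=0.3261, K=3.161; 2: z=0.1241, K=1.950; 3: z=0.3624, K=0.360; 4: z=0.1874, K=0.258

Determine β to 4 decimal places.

β = 0.3530

Let β = V/F and solve Σ zᵢ(Kᵢ−1)/(1+β(Kᵢ−1)) = 0.
g(0) = ΣzᵢKᵢ − 1 = 0.4516 and g(1) = 1 − Σzᵢ/Kᵢ = -0.8998, so a root lies in (0, 1).
Newton iteration, β⁰ = 0.33:
  β = 0.3300: g = 0.02293, g' = -1.0033 → β = 0.3529
  β = 0.3529: g = 0.00016, g' = -0.9901 → β = 0.3530
Converged at β = 0.3530.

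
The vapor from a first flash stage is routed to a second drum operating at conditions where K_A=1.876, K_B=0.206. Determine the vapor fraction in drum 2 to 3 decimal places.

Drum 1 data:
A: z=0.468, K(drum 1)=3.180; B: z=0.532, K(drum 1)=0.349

V/F (drum 2) = 0.614

Drum 1:
Binary case is linear: z₁(K₁−1)(1+ψ₁(K₂−1)) + z₂(K₂−1)(1+ψ₁(K₁−1)) = 0
⇒ ψ₁ = [z₁(K₁−1)+z₂(K₂−1)] / [−(K₁−1)(K₂−1)] = 0.6739/1.4192 = 0.475
Drum-1 compositions:
  A: x = 0.230, y = 0.731
  B: x = 0.770, y = 0.269
Drum-2 feed = drum-1 vapor: z₂ = (0.7313, 0.2687).
Drum 2:
Material balance + equilibrium reduce to Σ zᵢ(Kᵢ−1)/(1+ψ₂(Kᵢ−1)) = 0.
g(0) = ΣzᵢKᵢ − 1 = 0.427 and g(1) = 1 − Σzᵢ/Kᵢ = -0.694, so a root lies in (0, 1).
Binary case is linear: z₁(K₁−1)(1+ψ₂(K₂−1)) + z₂(K₂−1)(1+ψ₂(K₁−1)) = 0
⇒ ψ₂ = [z₁(K₁−1)+z₂(K₂−1)] / [−(K₁−1)(K₂−1)] = 0.4272/0.6955 = 0.614
  A: x = 0.475, y = 0.892
  B: x = 0.525, y = 0.108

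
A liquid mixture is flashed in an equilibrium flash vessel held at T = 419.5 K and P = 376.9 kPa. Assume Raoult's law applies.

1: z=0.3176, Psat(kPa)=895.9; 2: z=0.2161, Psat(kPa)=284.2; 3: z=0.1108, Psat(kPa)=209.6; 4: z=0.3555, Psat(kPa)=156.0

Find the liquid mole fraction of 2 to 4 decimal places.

x_2 = 0.2270

Raoult's law: Kᵢ = Pᵢˢᵃᵗ/P = Pᵢˢᵃᵗ/376.9.
  K_1 = 895.9/376.9 = 2.377023, K_2 = 284.2/376.9 = 0.754046, K_3 = 209.6/376.9 = 0.556116, K_4 = 156.0/376.9 = 0.413903
Material balance + equilibrium reduce to Σ zᵢ(Kᵢ−1)/(1+V/F(Kᵢ−1)) = 0.
g(0) = ΣzᵢKᵢ − 1 = 0.1267 and g(1) = 1 − Σzᵢ/Kᵢ = -0.4783, so a root lies in (0, 1).
Iterate (Newton) starting at V/F = 0.5:
  V/F = 0.5000: g = -0.15953, g' = -0.5086 → V/F = 0.1864
  V/F = 0.1864: g = 0.00481, g' = -0.5756 → V/F = 0.1947
Converged at V/F = 0.1947.
Compositions from xᵢ = zᵢ/(1+V/F(Kᵢ−1)), yᵢ = Kᵢxᵢ:
  1: x = 0.2504, y = 0.5953
  2: x = 0.2270, y = 0.1711
  3: x = 0.1213, y = 0.0674
  4: x = 0.4013, y = 0.1661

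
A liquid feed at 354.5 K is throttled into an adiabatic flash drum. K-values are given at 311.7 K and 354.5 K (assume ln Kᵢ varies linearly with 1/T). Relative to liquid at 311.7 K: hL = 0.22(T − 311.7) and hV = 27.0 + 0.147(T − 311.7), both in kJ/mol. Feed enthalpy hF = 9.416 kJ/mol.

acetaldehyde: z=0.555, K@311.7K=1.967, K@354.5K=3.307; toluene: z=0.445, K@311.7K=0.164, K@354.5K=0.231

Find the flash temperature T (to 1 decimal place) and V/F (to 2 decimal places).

T = 319.1 K, V/F = 0.29

Adiabatic flash: solve Rachford–Rice at each trial T, then check hF = ψ·hV(T) + (1−ψ)·hL(T).
  T = 311.7 K: K = (1.967, 0.164), RR gives ψ = 0.204, H_out = 5.500 kJ/mol
  T = 354.5 K: K = (3.307, 0.231), RR gives ψ = 0.529, H_out = 22.042 kJ/mol
  T = 333.1 K: K = (2.593, 0.197), RR gives ψ = 0.412, H_out = 15.181 kJ/mol
  T = 322.4 K: K = (2.269, 0.180), RR gives ψ = 0.326, H_out = 10.909 kJ/mol
  T = 317.0 K: K = (2.114, 0.172), RR gives ψ = 0.271, H_out = 8.370 kJ/mol
  T = 319.7 K: K = (2.191, 0.176), RR gives ψ = 0.300, H_out = 9.681 kJ/mol
  T = 318.4 K: K = (2.153, 0.174), RR gives ψ = 0.286, H_out = 9.061 kJ/mol
Linear interpolation between T = 318.4 (H_out = 9.061) and T = 319.7 (H_out = 9.681) on hF = 9.416 gives T ≈ 319.1 K, at which ψ = 0.29.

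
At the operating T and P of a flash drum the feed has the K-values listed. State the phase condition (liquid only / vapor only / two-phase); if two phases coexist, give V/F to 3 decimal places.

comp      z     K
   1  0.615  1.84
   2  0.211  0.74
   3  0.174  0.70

ΣzᵢKᵢ = 1.410; Σzᵢ/Kᵢ = 0.868.
Since Σzᵢ/Kᵢ < 1 the mixture is above its dew point — single vapor phase.

vapor only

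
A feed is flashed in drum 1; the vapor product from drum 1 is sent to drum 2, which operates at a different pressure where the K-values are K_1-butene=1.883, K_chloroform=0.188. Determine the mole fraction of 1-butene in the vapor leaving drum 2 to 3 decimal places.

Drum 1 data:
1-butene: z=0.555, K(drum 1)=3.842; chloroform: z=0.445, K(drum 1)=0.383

Drum 1:
Let ψ₁ = V/F and solve Σ zᵢ(Kᵢ−1)/(1+ψ₁(Kᵢ−1)) = 0.
Check two-phase: ΣzᵢKᵢ = 2.303 > 1 and Σzᵢ/Kᵢ = 1.306 > 1, so g(0) = 1.303 > 0 and g(1) = -0.306 < 0.
Newton–Raphson from ψ₁ = 0.5:
  ψ₁ = 0.500: g = 0.2545, g' = -1.119 → ψ₁ = 0.727
  ψ₁ = 0.727: g = 0.0161, g' = -1.034 → ψ₁ = 0.743
Converged at ψ₁ = 0.743.
Drum-1 compositions:
  1-butene: x = 0.178, y = 0.685
  chloroform: x = 0.822, y = 0.315
Drum-2 feed = drum-1 vapor: z₂ = (0.6853, 0.3147).
Drum 2:
Material balance + equilibrium reduce to Σ zᵢ(Kᵢ−1)/(1+ψ₂(Kᵢ−1)) = 0.
Feasibility: ΣzᵢKᵢ = 1.350, Σzᵢ/Kᵢ = 2.038 — both > 1, two phases present.
Binary case is linear: z₁(K₁−1)(1+ψ₂(K₂−1)) + z₂(K₂−1)(1+ψ₂(K₁−1)) = 0
⇒ ψ₂ = [z₁(K₁−1)+z₂(K₂−1)] / [−(K₁−1)(K₂−1)] = 0.3496/0.7170 = 0.488
  1-butene: x = 0.479, y = 0.902
  chloroform: x = 0.521, y = 0.098

y_1-butene (drum 2) = 0.902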